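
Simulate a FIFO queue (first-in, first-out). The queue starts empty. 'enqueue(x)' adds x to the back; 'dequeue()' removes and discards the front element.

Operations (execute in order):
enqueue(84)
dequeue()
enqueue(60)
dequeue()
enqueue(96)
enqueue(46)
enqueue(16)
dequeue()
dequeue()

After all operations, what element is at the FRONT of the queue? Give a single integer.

Answer: 16

Derivation:
enqueue(84): queue = [84]
dequeue(): queue = []
enqueue(60): queue = [60]
dequeue(): queue = []
enqueue(96): queue = [96]
enqueue(46): queue = [96, 46]
enqueue(16): queue = [96, 46, 16]
dequeue(): queue = [46, 16]
dequeue(): queue = [16]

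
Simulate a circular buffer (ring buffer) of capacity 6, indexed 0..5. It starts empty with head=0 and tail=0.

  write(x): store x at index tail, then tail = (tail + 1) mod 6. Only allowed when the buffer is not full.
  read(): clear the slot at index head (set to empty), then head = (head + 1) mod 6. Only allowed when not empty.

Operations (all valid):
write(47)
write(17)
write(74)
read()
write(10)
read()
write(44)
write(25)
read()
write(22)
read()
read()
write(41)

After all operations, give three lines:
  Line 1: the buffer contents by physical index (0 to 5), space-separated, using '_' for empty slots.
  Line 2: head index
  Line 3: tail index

Answer: 22 41 _ _ _ 25
5
2

Derivation:
write(47): buf=[47 _ _ _ _ _], head=0, tail=1, size=1
write(17): buf=[47 17 _ _ _ _], head=0, tail=2, size=2
write(74): buf=[47 17 74 _ _ _], head=0, tail=3, size=3
read(): buf=[_ 17 74 _ _ _], head=1, tail=3, size=2
write(10): buf=[_ 17 74 10 _ _], head=1, tail=4, size=3
read(): buf=[_ _ 74 10 _ _], head=2, tail=4, size=2
write(44): buf=[_ _ 74 10 44 _], head=2, tail=5, size=3
write(25): buf=[_ _ 74 10 44 25], head=2, tail=0, size=4
read(): buf=[_ _ _ 10 44 25], head=3, tail=0, size=3
write(22): buf=[22 _ _ 10 44 25], head=3, tail=1, size=4
read(): buf=[22 _ _ _ 44 25], head=4, tail=1, size=3
read(): buf=[22 _ _ _ _ 25], head=5, tail=1, size=2
write(41): buf=[22 41 _ _ _ 25], head=5, tail=2, size=3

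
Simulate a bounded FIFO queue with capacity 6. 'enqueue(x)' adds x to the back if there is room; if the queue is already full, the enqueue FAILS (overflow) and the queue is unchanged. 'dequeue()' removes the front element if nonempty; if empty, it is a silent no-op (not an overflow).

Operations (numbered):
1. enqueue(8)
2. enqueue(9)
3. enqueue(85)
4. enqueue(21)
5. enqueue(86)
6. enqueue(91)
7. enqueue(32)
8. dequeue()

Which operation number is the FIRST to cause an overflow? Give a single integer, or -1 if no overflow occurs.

1. enqueue(8): size=1
2. enqueue(9): size=2
3. enqueue(85): size=3
4. enqueue(21): size=4
5. enqueue(86): size=5
6. enqueue(91): size=6
7. enqueue(32): size=6=cap → OVERFLOW (fail)
8. dequeue(): size=5

Answer: 7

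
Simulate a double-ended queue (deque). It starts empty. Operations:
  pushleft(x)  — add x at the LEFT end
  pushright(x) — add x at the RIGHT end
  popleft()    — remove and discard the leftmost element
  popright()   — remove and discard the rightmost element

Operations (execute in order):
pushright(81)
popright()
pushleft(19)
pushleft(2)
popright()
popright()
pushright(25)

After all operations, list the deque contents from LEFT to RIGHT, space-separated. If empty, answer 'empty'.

Answer: 25

Derivation:
pushright(81): [81]
popright(): []
pushleft(19): [19]
pushleft(2): [2, 19]
popright(): [2]
popright(): []
pushright(25): [25]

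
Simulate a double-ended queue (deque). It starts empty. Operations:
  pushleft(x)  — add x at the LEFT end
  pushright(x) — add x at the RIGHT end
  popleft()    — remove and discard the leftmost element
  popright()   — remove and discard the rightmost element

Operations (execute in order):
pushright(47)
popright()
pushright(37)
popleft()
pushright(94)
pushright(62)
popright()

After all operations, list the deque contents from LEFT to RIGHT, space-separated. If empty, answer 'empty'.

Answer: 94

Derivation:
pushright(47): [47]
popright(): []
pushright(37): [37]
popleft(): []
pushright(94): [94]
pushright(62): [94, 62]
popright(): [94]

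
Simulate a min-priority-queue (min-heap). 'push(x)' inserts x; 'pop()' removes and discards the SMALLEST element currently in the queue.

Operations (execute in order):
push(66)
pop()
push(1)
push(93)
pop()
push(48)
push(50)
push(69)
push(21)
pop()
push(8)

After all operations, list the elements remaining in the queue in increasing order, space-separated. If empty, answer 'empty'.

push(66): heap contents = [66]
pop() → 66: heap contents = []
push(1): heap contents = [1]
push(93): heap contents = [1, 93]
pop() → 1: heap contents = [93]
push(48): heap contents = [48, 93]
push(50): heap contents = [48, 50, 93]
push(69): heap contents = [48, 50, 69, 93]
push(21): heap contents = [21, 48, 50, 69, 93]
pop() → 21: heap contents = [48, 50, 69, 93]
push(8): heap contents = [8, 48, 50, 69, 93]

Answer: 8 48 50 69 93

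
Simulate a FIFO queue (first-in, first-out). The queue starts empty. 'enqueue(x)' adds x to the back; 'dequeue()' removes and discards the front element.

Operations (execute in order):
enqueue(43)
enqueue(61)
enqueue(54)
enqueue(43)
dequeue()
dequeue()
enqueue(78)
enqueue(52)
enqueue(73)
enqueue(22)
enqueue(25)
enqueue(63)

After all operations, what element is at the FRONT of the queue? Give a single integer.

enqueue(43): queue = [43]
enqueue(61): queue = [43, 61]
enqueue(54): queue = [43, 61, 54]
enqueue(43): queue = [43, 61, 54, 43]
dequeue(): queue = [61, 54, 43]
dequeue(): queue = [54, 43]
enqueue(78): queue = [54, 43, 78]
enqueue(52): queue = [54, 43, 78, 52]
enqueue(73): queue = [54, 43, 78, 52, 73]
enqueue(22): queue = [54, 43, 78, 52, 73, 22]
enqueue(25): queue = [54, 43, 78, 52, 73, 22, 25]
enqueue(63): queue = [54, 43, 78, 52, 73, 22, 25, 63]

Answer: 54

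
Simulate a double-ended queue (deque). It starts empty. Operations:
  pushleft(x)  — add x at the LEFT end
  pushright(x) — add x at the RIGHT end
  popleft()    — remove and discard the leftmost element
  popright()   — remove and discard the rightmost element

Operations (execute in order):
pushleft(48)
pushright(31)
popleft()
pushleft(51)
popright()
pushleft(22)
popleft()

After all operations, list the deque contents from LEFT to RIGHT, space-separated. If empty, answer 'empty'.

pushleft(48): [48]
pushright(31): [48, 31]
popleft(): [31]
pushleft(51): [51, 31]
popright(): [51]
pushleft(22): [22, 51]
popleft(): [51]

Answer: 51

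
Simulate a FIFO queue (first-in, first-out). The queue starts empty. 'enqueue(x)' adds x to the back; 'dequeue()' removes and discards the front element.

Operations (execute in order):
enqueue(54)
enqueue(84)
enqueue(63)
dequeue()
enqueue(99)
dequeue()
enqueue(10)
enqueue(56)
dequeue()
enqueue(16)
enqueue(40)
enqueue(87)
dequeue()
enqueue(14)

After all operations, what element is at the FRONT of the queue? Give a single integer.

Answer: 10

Derivation:
enqueue(54): queue = [54]
enqueue(84): queue = [54, 84]
enqueue(63): queue = [54, 84, 63]
dequeue(): queue = [84, 63]
enqueue(99): queue = [84, 63, 99]
dequeue(): queue = [63, 99]
enqueue(10): queue = [63, 99, 10]
enqueue(56): queue = [63, 99, 10, 56]
dequeue(): queue = [99, 10, 56]
enqueue(16): queue = [99, 10, 56, 16]
enqueue(40): queue = [99, 10, 56, 16, 40]
enqueue(87): queue = [99, 10, 56, 16, 40, 87]
dequeue(): queue = [10, 56, 16, 40, 87]
enqueue(14): queue = [10, 56, 16, 40, 87, 14]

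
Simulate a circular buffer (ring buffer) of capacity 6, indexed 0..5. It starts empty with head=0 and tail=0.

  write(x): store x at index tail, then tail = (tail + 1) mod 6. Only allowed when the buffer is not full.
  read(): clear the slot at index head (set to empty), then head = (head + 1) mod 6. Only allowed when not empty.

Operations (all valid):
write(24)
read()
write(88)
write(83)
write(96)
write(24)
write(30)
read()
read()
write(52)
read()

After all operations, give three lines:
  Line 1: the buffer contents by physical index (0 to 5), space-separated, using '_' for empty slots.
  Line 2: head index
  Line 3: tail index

Answer: 52 _ _ _ 24 30
4
1

Derivation:
write(24): buf=[24 _ _ _ _ _], head=0, tail=1, size=1
read(): buf=[_ _ _ _ _ _], head=1, tail=1, size=0
write(88): buf=[_ 88 _ _ _ _], head=1, tail=2, size=1
write(83): buf=[_ 88 83 _ _ _], head=1, tail=3, size=2
write(96): buf=[_ 88 83 96 _ _], head=1, tail=4, size=3
write(24): buf=[_ 88 83 96 24 _], head=1, tail=5, size=4
write(30): buf=[_ 88 83 96 24 30], head=1, tail=0, size=5
read(): buf=[_ _ 83 96 24 30], head=2, tail=0, size=4
read(): buf=[_ _ _ 96 24 30], head=3, tail=0, size=3
write(52): buf=[52 _ _ 96 24 30], head=3, tail=1, size=4
read(): buf=[52 _ _ _ 24 30], head=4, tail=1, size=3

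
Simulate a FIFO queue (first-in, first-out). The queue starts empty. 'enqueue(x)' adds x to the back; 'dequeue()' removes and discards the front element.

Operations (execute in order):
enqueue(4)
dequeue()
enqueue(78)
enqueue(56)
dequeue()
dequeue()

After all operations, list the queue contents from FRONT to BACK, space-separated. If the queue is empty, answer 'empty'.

enqueue(4): [4]
dequeue(): []
enqueue(78): [78]
enqueue(56): [78, 56]
dequeue(): [56]
dequeue(): []

Answer: empty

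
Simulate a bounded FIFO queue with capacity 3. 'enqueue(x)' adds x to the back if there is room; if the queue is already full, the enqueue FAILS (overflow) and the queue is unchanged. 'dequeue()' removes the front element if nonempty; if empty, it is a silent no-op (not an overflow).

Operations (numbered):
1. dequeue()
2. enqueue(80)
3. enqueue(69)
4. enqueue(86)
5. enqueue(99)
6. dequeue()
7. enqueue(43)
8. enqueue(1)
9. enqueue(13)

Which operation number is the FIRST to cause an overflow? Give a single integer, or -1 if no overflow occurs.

1. dequeue(): empty, no-op, size=0
2. enqueue(80): size=1
3. enqueue(69): size=2
4. enqueue(86): size=3
5. enqueue(99): size=3=cap → OVERFLOW (fail)
6. dequeue(): size=2
7. enqueue(43): size=3
8. enqueue(1): size=3=cap → OVERFLOW (fail)
9. enqueue(13): size=3=cap → OVERFLOW (fail)

Answer: 5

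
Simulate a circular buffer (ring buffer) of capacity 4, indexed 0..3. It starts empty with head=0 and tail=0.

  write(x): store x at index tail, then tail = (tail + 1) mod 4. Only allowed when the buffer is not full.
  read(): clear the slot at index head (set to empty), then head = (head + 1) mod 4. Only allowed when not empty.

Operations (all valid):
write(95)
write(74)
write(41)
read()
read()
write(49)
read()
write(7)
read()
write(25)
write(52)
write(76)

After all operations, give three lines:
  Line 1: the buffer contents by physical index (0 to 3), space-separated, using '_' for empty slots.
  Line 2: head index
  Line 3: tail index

write(95): buf=[95 _ _ _], head=0, tail=1, size=1
write(74): buf=[95 74 _ _], head=0, tail=2, size=2
write(41): buf=[95 74 41 _], head=0, tail=3, size=3
read(): buf=[_ 74 41 _], head=1, tail=3, size=2
read(): buf=[_ _ 41 _], head=2, tail=3, size=1
write(49): buf=[_ _ 41 49], head=2, tail=0, size=2
read(): buf=[_ _ _ 49], head=3, tail=0, size=1
write(7): buf=[7 _ _ 49], head=3, tail=1, size=2
read(): buf=[7 _ _ _], head=0, tail=1, size=1
write(25): buf=[7 25 _ _], head=0, tail=2, size=2
write(52): buf=[7 25 52 _], head=0, tail=3, size=3
write(76): buf=[7 25 52 76], head=0, tail=0, size=4

Answer: 7 25 52 76
0
0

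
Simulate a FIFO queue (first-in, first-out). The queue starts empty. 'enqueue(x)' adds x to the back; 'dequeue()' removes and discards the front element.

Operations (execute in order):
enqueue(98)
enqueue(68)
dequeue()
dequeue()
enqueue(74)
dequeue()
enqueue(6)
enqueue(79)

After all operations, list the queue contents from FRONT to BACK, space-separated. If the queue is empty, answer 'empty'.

enqueue(98): [98]
enqueue(68): [98, 68]
dequeue(): [68]
dequeue(): []
enqueue(74): [74]
dequeue(): []
enqueue(6): [6]
enqueue(79): [6, 79]

Answer: 6 79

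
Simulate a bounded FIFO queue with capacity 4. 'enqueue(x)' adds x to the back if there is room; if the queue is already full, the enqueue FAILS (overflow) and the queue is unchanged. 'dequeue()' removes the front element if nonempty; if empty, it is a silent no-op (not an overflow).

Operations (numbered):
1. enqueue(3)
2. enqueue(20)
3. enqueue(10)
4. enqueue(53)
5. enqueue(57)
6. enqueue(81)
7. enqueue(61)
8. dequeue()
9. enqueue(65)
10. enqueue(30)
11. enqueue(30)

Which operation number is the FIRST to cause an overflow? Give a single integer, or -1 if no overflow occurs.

1. enqueue(3): size=1
2. enqueue(20): size=2
3. enqueue(10): size=3
4. enqueue(53): size=4
5. enqueue(57): size=4=cap → OVERFLOW (fail)
6. enqueue(81): size=4=cap → OVERFLOW (fail)
7. enqueue(61): size=4=cap → OVERFLOW (fail)
8. dequeue(): size=3
9. enqueue(65): size=4
10. enqueue(30): size=4=cap → OVERFLOW (fail)
11. enqueue(30): size=4=cap → OVERFLOW (fail)

Answer: 5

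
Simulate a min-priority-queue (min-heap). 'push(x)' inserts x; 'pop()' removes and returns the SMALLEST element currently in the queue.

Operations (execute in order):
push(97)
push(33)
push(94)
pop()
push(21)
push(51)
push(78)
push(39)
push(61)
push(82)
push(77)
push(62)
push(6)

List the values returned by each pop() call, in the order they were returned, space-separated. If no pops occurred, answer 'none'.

push(97): heap contents = [97]
push(33): heap contents = [33, 97]
push(94): heap contents = [33, 94, 97]
pop() → 33: heap contents = [94, 97]
push(21): heap contents = [21, 94, 97]
push(51): heap contents = [21, 51, 94, 97]
push(78): heap contents = [21, 51, 78, 94, 97]
push(39): heap contents = [21, 39, 51, 78, 94, 97]
push(61): heap contents = [21, 39, 51, 61, 78, 94, 97]
push(82): heap contents = [21, 39, 51, 61, 78, 82, 94, 97]
push(77): heap contents = [21, 39, 51, 61, 77, 78, 82, 94, 97]
push(62): heap contents = [21, 39, 51, 61, 62, 77, 78, 82, 94, 97]
push(6): heap contents = [6, 21, 39, 51, 61, 62, 77, 78, 82, 94, 97]

Answer: 33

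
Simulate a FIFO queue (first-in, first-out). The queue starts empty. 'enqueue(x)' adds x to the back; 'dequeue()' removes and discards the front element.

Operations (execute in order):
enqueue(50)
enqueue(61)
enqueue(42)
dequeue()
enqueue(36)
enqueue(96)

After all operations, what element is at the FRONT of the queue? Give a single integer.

Answer: 61

Derivation:
enqueue(50): queue = [50]
enqueue(61): queue = [50, 61]
enqueue(42): queue = [50, 61, 42]
dequeue(): queue = [61, 42]
enqueue(36): queue = [61, 42, 36]
enqueue(96): queue = [61, 42, 36, 96]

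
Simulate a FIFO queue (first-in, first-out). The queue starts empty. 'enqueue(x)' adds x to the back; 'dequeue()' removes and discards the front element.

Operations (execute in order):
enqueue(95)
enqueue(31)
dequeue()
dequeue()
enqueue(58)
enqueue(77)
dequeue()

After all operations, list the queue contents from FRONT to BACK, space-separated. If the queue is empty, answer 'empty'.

enqueue(95): [95]
enqueue(31): [95, 31]
dequeue(): [31]
dequeue(): []
enqueue(58): [58]
enqueue(77): [58, 77]
dequeue(): [77]

Answer: 77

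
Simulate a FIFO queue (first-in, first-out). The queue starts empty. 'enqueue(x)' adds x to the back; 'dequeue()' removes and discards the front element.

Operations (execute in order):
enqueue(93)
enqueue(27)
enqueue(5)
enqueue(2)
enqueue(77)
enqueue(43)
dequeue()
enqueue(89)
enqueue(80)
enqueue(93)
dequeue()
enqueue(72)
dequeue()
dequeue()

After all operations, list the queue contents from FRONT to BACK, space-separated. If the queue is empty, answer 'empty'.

enqueue(93): [93]
enqueue(27): [93, 27]
enqueue(5): [93, 27, 5]
enqueue(2): [93, 27, 5, 2]
enqueue(77): [93, 27, 5, 2, 77]
enqueue(43): [93, 27, 5, 2, 77, 43]
dequeue(): [27, 5, 2, 77, 43]
enqueue(89): [27, 5, 2, 77, 43, 89]
enqueue(80): [27, 5, 2, 77, 43, 89, 80]
enqueue(93): [27, 5, 2, 77, 43, 89, 80, 93]
dequeue(): [5, 2, 77, 43, 89, 80, 93]
enqueue(72): [5, 2, 77, 43, 89, 80, 93, 72]
dequeue(): [2, 77, 43, 89, 80, 93, 72]
dequeue(): [77, 43, 89, 80, 93, 72]

Answer: 77 43 89 80 93 72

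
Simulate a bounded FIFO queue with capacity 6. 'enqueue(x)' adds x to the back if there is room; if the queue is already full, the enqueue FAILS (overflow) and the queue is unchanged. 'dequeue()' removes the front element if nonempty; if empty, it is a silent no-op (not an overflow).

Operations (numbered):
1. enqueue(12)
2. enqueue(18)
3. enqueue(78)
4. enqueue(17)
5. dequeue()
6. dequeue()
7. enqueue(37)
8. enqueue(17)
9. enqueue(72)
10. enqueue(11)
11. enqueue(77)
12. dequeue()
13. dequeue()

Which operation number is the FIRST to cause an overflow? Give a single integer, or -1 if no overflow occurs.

1. enqueue(12): size=1
2. enqueue(18): size=2
3. enqueue(78): size=3
4. enqueue(17): size=4
5. dequeue(): size=3
6. dequeue(): size=2
7. enqueue(37): size=3
8. enqueue(17): size=4
9. enqueue(72): size=5
10. enqueue(11): size=6
11. enqueue(77): size=6=cap → OVERFLOW (fail)
12. dequeue(): size=5
13. dequeue(): size=4

Answer: 11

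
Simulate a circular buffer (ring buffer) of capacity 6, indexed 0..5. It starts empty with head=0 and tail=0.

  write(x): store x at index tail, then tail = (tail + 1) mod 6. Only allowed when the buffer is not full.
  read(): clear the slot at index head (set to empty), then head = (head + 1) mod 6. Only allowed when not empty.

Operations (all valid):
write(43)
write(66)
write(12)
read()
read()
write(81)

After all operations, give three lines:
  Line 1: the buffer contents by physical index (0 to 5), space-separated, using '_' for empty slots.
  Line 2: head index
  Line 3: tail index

write(43): buf=[43 _ _ _ _ _], head=0, tail=1, size=1
write(66): buf=[43 66 _ _ _ _], head=0, tail=2, size=2
write(12): buf=[43 66 12 _ _ _], head=0, tail=3, size=3
read(): buf=[_ 66 12 _ _ _], head=1, tail=3, size=2
read(): buf=[_ _ 12 _ _ _], head=2, tail=3, size=1
write(81): buf=[_ _ 12 81 _ _], head=2, tail=4, size=2

Answer: _ _ 12 81 _ _
2
4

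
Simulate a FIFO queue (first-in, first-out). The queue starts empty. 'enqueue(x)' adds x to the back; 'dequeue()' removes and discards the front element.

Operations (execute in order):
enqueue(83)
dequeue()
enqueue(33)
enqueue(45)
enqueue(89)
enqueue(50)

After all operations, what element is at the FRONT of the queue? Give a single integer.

Answer: 33

Derivation:
enqueue(83): queue = [83]
dequeue(): queue = []
enqueue(33): queue = [33]
enqueue(45): queue = [33, 45]
enqueue(89): queue = [33, 45, 89]
enqueue(50): queue = [33, 45, 89, 50]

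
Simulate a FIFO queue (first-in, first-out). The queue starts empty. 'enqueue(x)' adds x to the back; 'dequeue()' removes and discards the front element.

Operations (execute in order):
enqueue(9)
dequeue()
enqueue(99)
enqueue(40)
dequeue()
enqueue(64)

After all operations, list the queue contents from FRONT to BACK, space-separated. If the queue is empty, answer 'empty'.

Answer: 40 64

Derivation:
enqueue(9): [9]
dequeue(): []
enqueue(99): [99]
enqueue(40): [99, 40]
dequeue(): [40]
enqueue(64): [40, 64]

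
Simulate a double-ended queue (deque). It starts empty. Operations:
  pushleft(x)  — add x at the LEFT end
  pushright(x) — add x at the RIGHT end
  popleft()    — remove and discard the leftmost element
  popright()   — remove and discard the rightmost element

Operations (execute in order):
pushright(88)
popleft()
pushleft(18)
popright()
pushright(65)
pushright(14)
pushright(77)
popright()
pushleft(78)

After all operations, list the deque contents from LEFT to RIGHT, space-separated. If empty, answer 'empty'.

Answer: 78 65 14

Derivation:
pushright(88): [88]
popleft(): []
pushleft(18): [18]
popright(): []
pushright(65): [65]
pushright(14): [65, 14]
pushright(77): [65, 14, 77]
popright(): [65, 14]
pushleft(78): [78, 65, 14]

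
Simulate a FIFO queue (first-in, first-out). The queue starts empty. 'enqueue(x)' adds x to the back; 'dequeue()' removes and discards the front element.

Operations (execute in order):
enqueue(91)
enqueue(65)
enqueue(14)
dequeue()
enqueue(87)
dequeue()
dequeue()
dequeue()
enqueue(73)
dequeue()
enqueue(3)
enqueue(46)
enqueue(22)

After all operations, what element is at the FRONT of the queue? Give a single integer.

Answer: 3

Derivation:
enqueue(91): queue = [91]
enqueue(65): queue = [91, 65]
enqueue(14): queue = [91, 65, 14]
dequeue(): queue = [65, 14]
enqueue(87): queue = [65, 14, 87]
dequeue(): queue = [14, 87]
dequeue(): queue = [87]
dequeue(): queue = []
enqueue(73): queue = [73]
dequeue(): queue = []
enqueue(3): queue = [3]
enqueue(46): queue = [3, 46]
enqueue(22): queue = [3, 46, 22]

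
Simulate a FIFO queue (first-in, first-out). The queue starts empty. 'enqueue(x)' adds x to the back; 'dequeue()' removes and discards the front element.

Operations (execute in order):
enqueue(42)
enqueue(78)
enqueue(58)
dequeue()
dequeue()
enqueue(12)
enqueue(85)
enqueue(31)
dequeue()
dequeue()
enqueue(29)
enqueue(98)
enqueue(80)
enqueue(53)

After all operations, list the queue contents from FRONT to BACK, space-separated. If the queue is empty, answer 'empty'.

Answer: 85 31 29 98 80 53

Derivation:
enqueue(42): [42]
enqueue(78): [42, 78]
enqueue(58): [42, 78, 58]
dequeue(): [78, 58]
dequeue(): [58]
enqueue(12): [58, 12]
enqueue(85): [58, 12, 85]
enqueue(31): [58, 12, 85, 31]
dequeue(): [12, 85, 31]
dequeue(): [85, 31]
enqueue(29): [85, 31, 29]
enqueue(98): [85, 31, 29, 98]
enqueue(80): [85, 31, 29, 98, 80]
enqueue(53): [85, 31, 29, 98, 80, 53]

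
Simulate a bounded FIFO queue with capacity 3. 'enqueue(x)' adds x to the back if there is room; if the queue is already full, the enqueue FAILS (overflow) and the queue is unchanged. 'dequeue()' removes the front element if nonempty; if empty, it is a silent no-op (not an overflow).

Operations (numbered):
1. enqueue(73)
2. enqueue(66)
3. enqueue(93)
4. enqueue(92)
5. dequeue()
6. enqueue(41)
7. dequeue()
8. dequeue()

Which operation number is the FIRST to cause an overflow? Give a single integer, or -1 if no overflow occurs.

Answer: 4

Derivation:
1. enqueue(73): size=1
2. enqueue(66): size=2
3. enqueue(93): size=3
4. enqueue(92): size=3=cap → OVERFLOW (fail)
5. dequeue(): size=2
6. enqueue(41): size=3
7. dequeue(): size=2
8. dequeue(): size=1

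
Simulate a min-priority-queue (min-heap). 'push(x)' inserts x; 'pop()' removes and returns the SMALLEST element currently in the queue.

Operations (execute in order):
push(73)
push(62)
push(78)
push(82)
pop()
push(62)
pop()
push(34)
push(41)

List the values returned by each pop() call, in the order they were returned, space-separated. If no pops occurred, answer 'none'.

Answer: 62 62

Derivation:
push(73): heap contents = [73]
push(62): heap contents = [62, 73]
push(78): heap contents = [62, 73, 78]
push(82): heap contents = [62, 73, 78, 82]
pop() → 62: heap contents = [73, 78, 82]
push(62): heap contents = [62, 73, 78, 82]
pop() → 62: heap contents = [73, 78, 82]
push(34): heap contents = [34, 73, 78, 82]
push(41): heap contents = [34, 41, 73, 78, 82]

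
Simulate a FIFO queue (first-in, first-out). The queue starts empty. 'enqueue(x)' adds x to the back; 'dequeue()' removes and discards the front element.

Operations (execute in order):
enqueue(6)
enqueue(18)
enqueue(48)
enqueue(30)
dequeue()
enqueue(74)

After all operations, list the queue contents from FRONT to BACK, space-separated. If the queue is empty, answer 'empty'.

Answer: 18 48 30 74

Derivation:
enqueue(6): [6]
enqueue(18): [6, 18]
enqueue(48): [6, 18, 48]
enqueue(30): [6, 18, 48, 30]
dequeue(): [18, 48, 30]
enqueue(74): [18, 48, 30, 74]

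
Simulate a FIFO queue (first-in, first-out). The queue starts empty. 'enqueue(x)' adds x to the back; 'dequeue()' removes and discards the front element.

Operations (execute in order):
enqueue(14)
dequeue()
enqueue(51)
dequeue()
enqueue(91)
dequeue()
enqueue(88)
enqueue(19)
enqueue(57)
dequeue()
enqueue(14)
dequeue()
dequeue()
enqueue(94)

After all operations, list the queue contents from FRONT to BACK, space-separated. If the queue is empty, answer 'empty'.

Answer: 14 94

Derivation:
enqueue(14): [14]
dequeue(): []
enqueue(51): [51]
dequeue(): []
enqueue(91): [91]
dequeue(): []
enqueue(88): [88]
enqueue(19): [88, 19]
enqueue(57): [88, 19, 57]
dequeue(): [19, 57]
enqueue(14): [19, 57, 14]
dequeue(): [57, 14]
dequeue(): [14]
enqueue(94): [14, 94]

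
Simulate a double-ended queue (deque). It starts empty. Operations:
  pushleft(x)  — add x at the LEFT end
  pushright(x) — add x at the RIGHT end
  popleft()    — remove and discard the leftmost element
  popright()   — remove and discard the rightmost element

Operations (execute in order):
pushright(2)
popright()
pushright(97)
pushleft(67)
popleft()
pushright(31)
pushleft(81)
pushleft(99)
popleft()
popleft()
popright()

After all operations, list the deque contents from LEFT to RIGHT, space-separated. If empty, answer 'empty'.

pushright(2): [2]
popright(): []
pushright(97): [97]
pushleft(67): [67, 97]
popleft(): [97]
pushright(31): [97, 31]
pushleft(81): [81, 97, 31]
pushleft(99): [99, 81, 97, 31]
popleft(): [81, 97, 31]
popleft(): [97, 31]
popright(): [97]

Answer: 97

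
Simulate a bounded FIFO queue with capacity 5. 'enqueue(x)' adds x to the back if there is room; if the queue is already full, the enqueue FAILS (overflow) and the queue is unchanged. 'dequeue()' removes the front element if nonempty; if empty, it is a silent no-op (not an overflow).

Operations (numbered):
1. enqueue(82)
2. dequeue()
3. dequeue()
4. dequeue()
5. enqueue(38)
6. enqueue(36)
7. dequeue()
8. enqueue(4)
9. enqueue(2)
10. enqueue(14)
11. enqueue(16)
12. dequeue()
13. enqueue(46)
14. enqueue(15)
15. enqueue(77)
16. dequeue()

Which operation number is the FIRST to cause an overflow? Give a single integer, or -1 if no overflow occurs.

1. enqueue(82): size=1
2. dequeue(): size=0
3. dequeue(): empty, no-op, size=0
4. dequeue(): empty, no-op, size=0
5. enqueue(38): size=1
6. enqueue(36): size=2
7. dequeue(): size=1
8. enqueue(4): size=2
9. enqueue(2): size=3
10. enqueue(14): size=4
11. enqueue(16): size=5
12. dequeue(): size=4
13. enqueue(46): size=5
14. enqueue(15): size=5=cap → OVERFLOW (fail)
15. enqueue(77): size=5=cap → OVERFLOW (fail)
16. dequeue(): size=4

Answer: 14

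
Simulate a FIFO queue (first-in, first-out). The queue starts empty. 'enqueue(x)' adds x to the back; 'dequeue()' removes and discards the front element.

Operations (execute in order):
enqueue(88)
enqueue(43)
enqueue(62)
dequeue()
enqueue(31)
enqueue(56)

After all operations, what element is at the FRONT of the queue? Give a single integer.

enqueue(88): queue = [88]
enqueue(43): queue = [88, 43]
enqueue(62): queue = [88, 43, 62]
dequeue(): queue = [43, 62]
enqueue(31): queue = [43, 62, 31]
enqueue(56): queue = [43, 62, 31, 56]

Answer: 43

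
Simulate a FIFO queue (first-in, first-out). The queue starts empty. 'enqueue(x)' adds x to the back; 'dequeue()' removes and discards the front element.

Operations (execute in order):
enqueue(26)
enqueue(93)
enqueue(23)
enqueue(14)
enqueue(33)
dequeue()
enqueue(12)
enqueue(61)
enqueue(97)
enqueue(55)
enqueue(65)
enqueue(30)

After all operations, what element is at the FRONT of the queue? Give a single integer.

Answer: 93

Derivation:
enqueue(26): queue = [26]
enqueue(93): queue = [26, 93]
enqueue(23): queue = [26, 93, 23]
enqueue(14): queue = [26, 93, 23, 14]
enqueue(33): queue = [26, 93, 23, 14, 33]
dequeue(): queue = [93, 23, 14, 33]
enqueue(12): queue = [93, 23, 14, 33, 12]
enqueue(61): queue = [93, 23, 14, 33, 12, 61]
enqueue(97): queue = [93, 23, 14, 33, 12, 61, 97]
enqueue(55): queue = [93, 23, 14, 33, 12, 61, 97, 55]
enqueue(65): queue = [93, 23, 14, 33, 12, 61, 97, 55, 65]
enqueue(30): queue = [93, 23, 14, 33, 12, 61, 97, 55, 65, 30]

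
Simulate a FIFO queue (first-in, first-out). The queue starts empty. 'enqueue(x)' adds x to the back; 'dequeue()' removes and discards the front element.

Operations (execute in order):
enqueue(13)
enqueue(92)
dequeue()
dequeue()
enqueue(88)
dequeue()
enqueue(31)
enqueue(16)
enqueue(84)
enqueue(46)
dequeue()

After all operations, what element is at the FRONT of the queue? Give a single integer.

Answer: 16

Derivation:
enqueue(13): queue = [13]
enqueue(92): queue = [13, 92]
dequeue(): queue = [92]
dequeue(): queue = []
enqueue(88): queue = [88]
dequeue(): queue = []
enqueue(31): queue = [31]
enqueue(16): queue = [31, 16]
enqueue(84): queue = [31, 16, 84]
enqueue(46): queue = [31, 16, 84, 46]
dequeue(): queue = [16, 84, 46]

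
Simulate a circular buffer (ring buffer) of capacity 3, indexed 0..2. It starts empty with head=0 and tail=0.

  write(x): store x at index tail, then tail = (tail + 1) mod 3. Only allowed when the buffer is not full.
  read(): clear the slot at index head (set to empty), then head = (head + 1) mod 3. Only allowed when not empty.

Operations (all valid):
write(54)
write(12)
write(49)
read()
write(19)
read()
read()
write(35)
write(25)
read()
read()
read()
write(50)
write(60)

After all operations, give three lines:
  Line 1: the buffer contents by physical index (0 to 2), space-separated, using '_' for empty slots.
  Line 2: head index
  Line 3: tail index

write(54): buf=[54 _ _], head=0, tail=1, size=1
write(12): buf=[54 12 _], head=0, tail=2, size=2
write(49): buf=[54 12 49], head=0, tail=0, size=3
read(): buf=[_ 12 49], head=1, tail=0, size=2
write(19): buf=[19 12 49], head=1, tail=1, size=3
read(): buf=[19 _ 49], head=2, tail=1, size=2
read(): buf=[19 _ _], head=0, tail=1, size=1
write(35): buf=[19 35 _], head=0, tail=2, size=2
write(25): buf=[19 35 25], head=0, tail=0, size=3
read(): buf=[_ 35 25], head=1, tail=0, size=2
read(): buf=[_ _ 25], head=2, tail=0, size=1
read(): buf=[_ _ _], head=0, tail=0, size=0
write(50): buf=[50 _ _], head=0, tail=1, size=1
write(60): buf=[50 60 _], head=0, tail=2, size=2

Answer: 50 60 _
0
2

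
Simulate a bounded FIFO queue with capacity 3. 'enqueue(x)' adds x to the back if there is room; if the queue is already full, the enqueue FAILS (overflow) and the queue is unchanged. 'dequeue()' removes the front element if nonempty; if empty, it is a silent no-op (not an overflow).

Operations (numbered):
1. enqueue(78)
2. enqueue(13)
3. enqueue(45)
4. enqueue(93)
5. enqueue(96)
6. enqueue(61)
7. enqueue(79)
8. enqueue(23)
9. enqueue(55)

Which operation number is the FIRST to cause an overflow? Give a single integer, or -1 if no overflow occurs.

1. enqueue(78): size=1
2. enqueue(13): size=2
3. enqueue(45): size=3
4. enqueue(93): size=3=cap → OVERFLOW (fail)
5. enqueue(96): size=3=cap → OVERFLOW (fail)
6. enqueue(61): size=3=cap → OVERFLOW (fail)
7. enqueue(79): size=3=cap → OVERFLOW (fail)
8. enqueue(23): size=3=cap → OVERFLOW (fail)
9. enqueue(55): size=3=cap → OVERFLOW (fail)

Answer: 4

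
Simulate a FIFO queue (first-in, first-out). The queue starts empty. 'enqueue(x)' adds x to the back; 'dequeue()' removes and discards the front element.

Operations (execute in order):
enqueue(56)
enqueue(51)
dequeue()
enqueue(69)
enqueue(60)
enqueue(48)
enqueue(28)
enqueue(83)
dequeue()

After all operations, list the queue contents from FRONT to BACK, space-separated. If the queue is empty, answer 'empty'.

enqueue(56): [56]
enqueue(51): [56, 51]
dequeue(): [51]
enqueue(69): [51, 69]
enqueue(60): [51, 69, 60]
enqueue(48): [51, 69, 60, 48]
enqueue(28): [51, 69, 60, 48, 28]
enqueue(83): [51, 69, 60, 48, 28, 83]
dequeue(): [69, 60, 48, 28, 83]

Answer: 69 60 48 28 83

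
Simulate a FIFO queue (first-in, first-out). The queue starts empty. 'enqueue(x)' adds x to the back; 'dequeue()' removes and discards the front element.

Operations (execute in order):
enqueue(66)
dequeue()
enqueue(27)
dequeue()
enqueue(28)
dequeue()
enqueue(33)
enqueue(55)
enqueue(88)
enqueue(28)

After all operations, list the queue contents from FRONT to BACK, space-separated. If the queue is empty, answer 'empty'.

Answer: 33 55 88 28

Derivation:
enqueue(66): [66]
dequeue(): []
enqueue(27): [27]
dequeue(): []
enqueue(28): [28]
dequeue(): []
enqueue(33): [33]
enqueue(55): [33, 55]
enqueue(88): [33, 55, 88]
enqueue(28): [33, 55, 88, 28]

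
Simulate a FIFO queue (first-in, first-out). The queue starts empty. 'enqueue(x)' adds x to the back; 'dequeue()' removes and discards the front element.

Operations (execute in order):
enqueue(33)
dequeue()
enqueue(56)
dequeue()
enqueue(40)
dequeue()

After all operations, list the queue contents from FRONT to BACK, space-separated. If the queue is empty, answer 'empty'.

Answer: empty

Derivation:
enqueue(33): [33]
dequeue(): []
enqueue(56): [56]
dequeue(): []
enqueue(40): [40]
dequeue(): []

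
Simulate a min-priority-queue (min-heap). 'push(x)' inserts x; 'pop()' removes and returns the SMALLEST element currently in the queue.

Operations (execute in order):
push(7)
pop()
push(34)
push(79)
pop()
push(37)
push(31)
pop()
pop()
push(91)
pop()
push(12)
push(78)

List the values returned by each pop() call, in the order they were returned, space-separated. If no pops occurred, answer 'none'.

push(7): heap contents = [7]
pop() → 7: heap contents = []
push(34): heap contents = [34]
push(79): heap contents = [34, 79]
pop() → 34: heap contents = [79]
push(37): heap contents = [37, 79]
push(31): heap contents = [31, 37, 79]
pop() → 31: heap contents = [37, 79]
pop() → 37: heap contents = [79]
push(91): heap contents = [79, 91]
pop() → 79: heap contents = [91]
push(12): heap contents = [12, 91]
push(78): heap contents = [12, 78, 91]

Answer: 7 34 31 37 79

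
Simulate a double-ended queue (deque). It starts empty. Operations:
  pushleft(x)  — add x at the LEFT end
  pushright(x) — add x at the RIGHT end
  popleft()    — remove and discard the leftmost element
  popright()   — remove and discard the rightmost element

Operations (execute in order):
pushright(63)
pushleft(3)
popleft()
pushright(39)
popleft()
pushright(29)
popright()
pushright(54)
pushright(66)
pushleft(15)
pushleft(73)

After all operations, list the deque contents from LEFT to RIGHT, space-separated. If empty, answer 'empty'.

pushright(63): [63]
pushleft(3): [3, 63]
popleft(): [63]
pushright(39): [63, 39]
popleft(): [39]
pushright(29): [39, 29]
popright(): [39]
pushright(54): [39, 54]
pushright(66): [39, 54, 66]
pushleft(15): [15, 39, 54, 66]
pushleft(73): [73, 15, 39, 54, 66]

Answer: 73 15 39 54 66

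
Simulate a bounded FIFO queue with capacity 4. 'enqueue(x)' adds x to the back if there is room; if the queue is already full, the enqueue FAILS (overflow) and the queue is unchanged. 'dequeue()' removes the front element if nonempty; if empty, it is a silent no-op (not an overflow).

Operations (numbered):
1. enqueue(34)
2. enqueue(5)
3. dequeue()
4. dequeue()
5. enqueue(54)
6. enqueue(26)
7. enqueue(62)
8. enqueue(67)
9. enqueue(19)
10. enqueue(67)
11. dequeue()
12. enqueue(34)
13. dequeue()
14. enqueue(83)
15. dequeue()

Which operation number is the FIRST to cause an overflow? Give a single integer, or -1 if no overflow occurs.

Answer: 9

Derivation:
1. enqueue(34): size=1
2. enqueue(5): size=2
3. dequeue(): size=1
4. dequeue(): size=0
5. enqueue(54): size=1
6. enqueue(26): size=2
7. enqueue(62): size=3
8. enqueue(67): size=4
9. enqueue(19): size=4=cap → OVERFLOW (fail)
10. enqueue(67): size=4=cap → OVERFLOW (fail)
11. dequeue(): size=3
12. enqueue(34): size=4
13. dequeue(): size=3
14. enqueue(83): size=4
15. dequeue(): size=3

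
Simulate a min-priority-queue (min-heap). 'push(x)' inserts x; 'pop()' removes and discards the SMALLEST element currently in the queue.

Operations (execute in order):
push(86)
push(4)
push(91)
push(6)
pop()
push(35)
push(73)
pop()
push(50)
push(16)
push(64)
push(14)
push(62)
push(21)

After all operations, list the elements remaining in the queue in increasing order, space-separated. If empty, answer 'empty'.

Answer: 14 16 21 35 50 62 64 73 86 91

Derivation:
push(86): heap contents = [86]
push(4): heap contents = [4, 86]
push(91): heap contents = [4, 86, 91]
push(6): heap contents = [4, 6, 86, 91]
pop() → 4: heap contents = [6, 86, 91]
push(35): heap contents = [6, 35, 86, 91]
push(73): heap contents = [6, 35, 73, 86, 91]
pop() → 6: heap contents = [35, 73, 86, 91]
push(50): heap contents = [35, 50, 73, 86, 91]
push(16): heap contents = [16, 35, 50, 73, 86, 91]
push(64): heap contents = [16, 35, 50, 64, 73, 86, 91]
push(14): heap contents = [14, 16, 35, 50, 64, 73, 86, 91]
push(62): heap contents = [14, 16, 35, 50, 62, 64, 73, 86, 91]
push(21): heap contents = [14, 16, 21, 35, 50, 62, 64, 73, 86, 91]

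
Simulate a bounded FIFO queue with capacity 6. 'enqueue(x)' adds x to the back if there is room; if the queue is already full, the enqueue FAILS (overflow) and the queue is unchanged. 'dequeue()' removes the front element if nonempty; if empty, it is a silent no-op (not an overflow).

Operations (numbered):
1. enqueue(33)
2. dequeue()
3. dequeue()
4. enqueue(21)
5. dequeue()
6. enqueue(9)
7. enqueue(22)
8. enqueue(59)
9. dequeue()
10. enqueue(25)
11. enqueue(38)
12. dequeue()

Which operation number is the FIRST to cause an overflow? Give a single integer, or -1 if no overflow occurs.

1. enqueue(33): size=1
2. dequeue(): size=0
3. dequeue(): empty, no-op, size=0
4. enqueue(21): size=1
5. dequeue(): size=0
6. enqueue(9): size=1
7. enqueue(22): size=2
8. enqueue(59): size=3
9. dequeue(): size=2
10. enqueue(25): size=3
11. enqueue(38): size=4
12. dequeue(): size=3

Answer: -1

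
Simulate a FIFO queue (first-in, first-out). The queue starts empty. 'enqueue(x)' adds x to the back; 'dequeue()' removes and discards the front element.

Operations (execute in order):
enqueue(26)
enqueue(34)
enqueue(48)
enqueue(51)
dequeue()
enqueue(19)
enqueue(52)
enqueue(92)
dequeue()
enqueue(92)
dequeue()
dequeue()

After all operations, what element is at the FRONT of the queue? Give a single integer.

Answer: 19

Derivation:
enqueue(26): queue = [26]
enqueue(34): queue = [26, 34]
enqueue(48): queue = [26, 34, 48]
enqueue(51): queue = [26, 34, 48, 51]
dequeue(): queue = [34, 48, 51]
enqueue(19): queue = [34, 48, 51, 19]
enqueue(52): queue = [34, 48, 51, 19, 52]
enqueue(92): queue = [34, 48, 51, 19, 52, 92]
dequeue(): queue = [48, 51, 19, 52, 92]
enqueue(92): queue = [48, 51, 19, 52, 92, 92]
dequeue(): queue = [51, 19, 52, 92, 92]
dequeue(): queue = [19, 52, 92, 92]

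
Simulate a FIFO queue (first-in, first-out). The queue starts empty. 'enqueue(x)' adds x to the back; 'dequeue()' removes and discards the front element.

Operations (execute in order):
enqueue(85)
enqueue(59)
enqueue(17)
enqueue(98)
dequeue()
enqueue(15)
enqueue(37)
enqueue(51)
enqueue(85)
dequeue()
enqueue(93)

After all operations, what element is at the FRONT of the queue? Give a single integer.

Answer: 17

Derivation:
enqueue(85): queue = [85]
enqueue(59): queue = [85, 59]
enqueue(17): queue = [85, 59, 17]
enqueue(98): queue = [85, 59, 17, 98]
dequeue(): queue = [59, 17, 98]
enqueue(15): queue = [59, 17, 98, 15]
enqueue(37): queue = [59, 17, 98, 15, 37]
enqueue(51): queue = [59, 17, 98, 15, 37, 51]
enqueue(85): queue = [59, 17, 98, 15, 37, 51, 85]
dequeue(): queue = [17, 98, 15, 37, 51, 85]
enqueue(93): queue = [17, 98, 15, 37, 51, 85, 93]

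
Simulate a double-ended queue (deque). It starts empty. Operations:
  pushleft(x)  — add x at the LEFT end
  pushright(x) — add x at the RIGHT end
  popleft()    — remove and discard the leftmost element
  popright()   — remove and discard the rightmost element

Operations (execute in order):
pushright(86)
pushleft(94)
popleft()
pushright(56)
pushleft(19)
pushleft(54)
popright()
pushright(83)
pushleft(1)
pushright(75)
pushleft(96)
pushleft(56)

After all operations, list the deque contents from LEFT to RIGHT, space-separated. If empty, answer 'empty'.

Answer: 56 96 1 54 19 86 83 75

Derivation:
pushright(86): [86]
pushleft(94): [94, 86]
popleft(): [86]
pushright(56): [86, 56]
pushleft(19): [19, 86, 56]
pushleft(54): [54, 19, 86, 56]
popright(): [54, 19, 86]
pushright(83): [54, 19, 86, 83]
pushleft(1): [1, 54, 19, 86, 83]
pushright(75): [1, 54, 19, 86, 83, 75]
pushleft(96): [96, 1, 54, 19, 86, 83, 75]
pushleft(56): [56, 96, 1, 54, 19, 86, 83, 75]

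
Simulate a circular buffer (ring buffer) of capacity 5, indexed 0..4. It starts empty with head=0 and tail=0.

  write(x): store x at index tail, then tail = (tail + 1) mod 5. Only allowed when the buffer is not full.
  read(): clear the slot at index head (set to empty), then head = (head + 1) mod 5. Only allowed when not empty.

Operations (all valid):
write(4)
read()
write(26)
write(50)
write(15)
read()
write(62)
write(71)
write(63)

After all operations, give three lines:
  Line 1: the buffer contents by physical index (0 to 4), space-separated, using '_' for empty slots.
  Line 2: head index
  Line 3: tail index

Answer: 71 63 50 15 62
2
2

Derivation:
write(4): buf=[4 _ _ _ _], head=0, tail=1, size=1
read(): buf=[_ _ _ _ _], head=1, tail=1, size=0
write(26): buf=[_ 26 _ _ _], head=1, tail=2, size=1
write(50): buf=[_ 26 50 _ _], head=1, tail=3, size=2
write(15): buf=[_ 26 50 15 _], head=1, tail=4, size=3
read(): buf=[_ _ 50 15 _], head=2, tail=4, size=2
write(62): buf=[_ _ 50 15 62], head=2, tail=0, size=3
write(71): buf=[71 _ 50 15 62], head=2, tail=1, size=4
write(63): buf=[71 63 50 15 62], head=2, tail=2, size=5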